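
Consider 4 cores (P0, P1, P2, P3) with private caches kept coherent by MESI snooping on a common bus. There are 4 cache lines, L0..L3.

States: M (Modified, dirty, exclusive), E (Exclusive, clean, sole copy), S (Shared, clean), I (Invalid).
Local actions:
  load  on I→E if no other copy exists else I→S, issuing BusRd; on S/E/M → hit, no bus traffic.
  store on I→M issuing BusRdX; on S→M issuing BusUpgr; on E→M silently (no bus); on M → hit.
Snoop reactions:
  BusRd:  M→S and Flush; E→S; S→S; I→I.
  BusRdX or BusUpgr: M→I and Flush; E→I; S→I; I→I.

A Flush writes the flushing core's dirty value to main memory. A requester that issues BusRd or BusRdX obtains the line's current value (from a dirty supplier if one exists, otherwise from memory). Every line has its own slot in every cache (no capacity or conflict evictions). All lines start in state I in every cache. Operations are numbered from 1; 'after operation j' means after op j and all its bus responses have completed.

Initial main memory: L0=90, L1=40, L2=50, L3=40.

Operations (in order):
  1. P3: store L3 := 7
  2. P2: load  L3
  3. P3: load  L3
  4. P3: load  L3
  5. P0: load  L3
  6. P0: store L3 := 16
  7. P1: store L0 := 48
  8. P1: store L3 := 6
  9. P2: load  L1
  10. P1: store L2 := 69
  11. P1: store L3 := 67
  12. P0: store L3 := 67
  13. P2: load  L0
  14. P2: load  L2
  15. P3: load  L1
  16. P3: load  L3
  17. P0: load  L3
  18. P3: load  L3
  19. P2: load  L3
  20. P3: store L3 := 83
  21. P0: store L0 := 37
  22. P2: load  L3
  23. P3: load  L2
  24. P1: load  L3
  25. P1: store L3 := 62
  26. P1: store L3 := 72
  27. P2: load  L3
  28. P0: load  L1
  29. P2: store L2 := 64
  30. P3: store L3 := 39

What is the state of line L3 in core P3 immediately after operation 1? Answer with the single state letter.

[1] P3: store L3 := 7 | P0:I, P1:I, P2:I, P3:M(7) | bus: BusRdX
[2] P2: load  L3 | P0:I, P1:I, P2:S(7), P3:S(7) | bus: BusRd,Flush
[3] P3: load  L3 | P0:I, P1:I, P2:S(7), P3:S(7) | bus: none
[4] P3: load  L3 | P0:I, P1:I, P2:S(7), P3:S(7) | bus: none
[5] P0: load  L3 | P0:S(7), P1:I, P2:S(7), P3:S(7) | bus: BusRd
[6] P0: store L3 := 16 | P0:M(16), P1:I, P2:I, P3:I | bus: BusUpgr
[7] P1: store L0 := 48 | P0:I, P1:M(48), P2:I, P3:I | bus: BusRdX
[8] P1: store L3 := 6 | P0:I, P1:M(6), P2:I, P3:I | bus: BusRdX,Flush
[9] P2: load  L1 | P0:I, P1:I, P2:E(40), P3:I | bus: BusRd
[10] P1: store L2 := 69 | P0:I, P1:M(69), P2:I, P3:I | bus: BusRdX
[11] P1: store L3 := 67 | P0:I, P1:M(67), P2:I, P3:I | bus: none
[12] P0: store L3 := 67 | P0:M(67), P1:I, P2:I, P3:I | bus: BusRdX,Flush
[13] P2: load  L0 | P0:I, P1:S(48), P2:S(48), P3:I | bus: BusRd,Flush
[14] P2: load  L2 | P0:I, P1:S(69), P2:S(69), P3:I | bus: BusRd,Flush
[15] P3: load  L1 | P0:I, P1:I, P2:S(40), P3:S(40) | bus: BusRd
[16] P3: load  L3 | P0:S(67), P1:I, P2:I, P3:S(67) | bus: BusRd,Flush
[17] P0: load  L3 | P0:S(67), P1:I, P2:I, P3:S(67) | bus: none
[18] P3: load  L3 | P0:S(67), P1:I, P2:I, P3:S(67) | bus: none
[19] P2: load  L3 | P0:S(67), P1:I, P2:S(67), P3:S(67) | bus: BusRd
[20] P3: store L3 := 83 | P0:I, P1:I, P2:I, P3:M(83) | bus: BusUpgr
[21] P0: store L0 := 37 | P0:M(37), P1:I, P2:I, P3:I | bus: BusRdX
[22] P2: load  L3 | P0:I, P1:I, P2:S(83), P3:S(83) | bus: BusRd,Flush
[23] P3: load  L2 | P0:I, P1:S(69), P2:S(69), P3:S(69) | bus: BusRd
[24] P1: load  L3 | P0:I, P1:S(83), P2:S(83), P3:S(83) | bus: BusRd
[25] P1: store L3 := 62 | P0:I, P1:M(62), P2:I, P3:I | bus: BusUpgr
[26] P1: store L3 := 72 | P0:I, P1:M(72), P2:I, P3:I | bus: none
[27] P2: load  L3 | P0:I, P1:S(72), P2:S(72), P3:I | bus: BusRd,Flush
[28] P0: load  L1 | P0:S(40), P1:I, P2:S(40), P3:S(40) | bus: BusRd
[29] P2: store L2 := 64 | P0:I, P1:I, P2:M(64), P3:I | bus: BusUpgr
[30] P3: store L3 := 39 | P0:I, P1:I, P2:I, P3:M(39) | bus: BusRdX

state = M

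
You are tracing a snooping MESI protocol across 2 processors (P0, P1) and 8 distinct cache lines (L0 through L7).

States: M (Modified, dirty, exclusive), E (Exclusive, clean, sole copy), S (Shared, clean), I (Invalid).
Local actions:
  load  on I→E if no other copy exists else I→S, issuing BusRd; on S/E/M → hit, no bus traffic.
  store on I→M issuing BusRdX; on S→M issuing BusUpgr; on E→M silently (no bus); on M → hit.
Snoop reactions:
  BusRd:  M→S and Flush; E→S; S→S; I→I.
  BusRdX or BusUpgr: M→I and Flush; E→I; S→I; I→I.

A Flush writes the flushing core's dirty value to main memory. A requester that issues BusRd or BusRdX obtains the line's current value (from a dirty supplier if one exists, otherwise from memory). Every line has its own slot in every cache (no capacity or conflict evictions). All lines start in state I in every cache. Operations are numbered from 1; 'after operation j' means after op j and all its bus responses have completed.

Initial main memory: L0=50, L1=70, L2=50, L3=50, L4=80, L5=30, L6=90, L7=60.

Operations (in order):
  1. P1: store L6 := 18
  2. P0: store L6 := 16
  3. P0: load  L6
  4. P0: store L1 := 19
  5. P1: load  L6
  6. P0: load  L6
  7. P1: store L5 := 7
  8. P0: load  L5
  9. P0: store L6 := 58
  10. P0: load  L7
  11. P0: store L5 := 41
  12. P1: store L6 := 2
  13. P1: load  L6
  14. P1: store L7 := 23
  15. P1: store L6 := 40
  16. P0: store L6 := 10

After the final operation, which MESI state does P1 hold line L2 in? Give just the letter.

state = I

[1] P1: store L6 := 18 | P0:I, P1:M(18) | bus: BusRdX
[2] P0: store L6 := 16 | P0:M(16), P1:I | bus: BusRdX,Flush
[3] P0: load  L6 | P0:M(16), P1:I | bus: none
[4] P0: store L1 := 19 | P0:M(19), P1:I | bus: BusRdX
[5] P1: load  L6 | P0:S(16), P1:S(16) | bus: BusRd,Flush
[6] P0: load  L6 | P0:S(16), P1:S(16) | bus: none
[7] P1: store L5 := 7 | P0:I, P1:M(7) | bus: BusRdX
[8] P0: load  L5 | P0:S(7), P1:S(7) | bus: BusRd,Flush
[9] P0: store L6 := 58 | P0:M(58), P1:I | bus: BusUpgr
[10] P0: load  L7 | P0:E(60), P1:I | bus: BusRd
[11] P0: store L5 := 41 | P0:M(41), P1:I | bus: BusUpgr
[12] P1: store L6 := 2 | P0:I, P1:M(2) | bus: BusRdX,Flush
[13] P1: load  L6 | P0:I, P1:M(2) | bus: none
[14] P1: store L7 := 23 | P0:I, P1:M(23) | bus: BusRdX
[15] P1: store L6 := 40 | P0:I, P1:M(40) | bus: none
[16] P0: store L6 := 10 | P0:M(10), P1:I | bus: BusRdX,Flush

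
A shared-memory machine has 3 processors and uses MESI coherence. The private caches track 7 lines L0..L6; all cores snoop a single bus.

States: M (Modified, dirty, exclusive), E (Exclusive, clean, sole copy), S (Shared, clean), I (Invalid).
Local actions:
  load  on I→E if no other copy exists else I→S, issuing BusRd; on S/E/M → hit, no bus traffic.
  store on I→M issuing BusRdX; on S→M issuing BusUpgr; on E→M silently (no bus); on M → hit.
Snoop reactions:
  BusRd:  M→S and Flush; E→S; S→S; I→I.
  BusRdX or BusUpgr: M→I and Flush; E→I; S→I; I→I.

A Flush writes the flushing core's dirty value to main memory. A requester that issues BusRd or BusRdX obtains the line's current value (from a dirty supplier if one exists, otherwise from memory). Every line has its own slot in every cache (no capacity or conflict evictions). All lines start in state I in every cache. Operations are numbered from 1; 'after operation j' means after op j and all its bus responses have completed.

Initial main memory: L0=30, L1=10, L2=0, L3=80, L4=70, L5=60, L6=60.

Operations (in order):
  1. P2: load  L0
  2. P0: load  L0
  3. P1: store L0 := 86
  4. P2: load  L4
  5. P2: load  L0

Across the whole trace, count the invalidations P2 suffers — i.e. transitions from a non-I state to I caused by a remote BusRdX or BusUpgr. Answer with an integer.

step 1: P2: load  L0  ⟶  IIE  (L0)  txn=BusRd  M[L0]=30
step 2: P0: load  L0  ⟶  SIS  (L0)  txn=BusRd  M[L0]=30
step 3: P1: store L0 := 86  ⟶  IMI  (L0)  txn=BusRdX  M[L0]=30
step 4: P2: load  L4  ⟶  IIE  (L4)  txn=BusRd  M[L4]=70
step 5: P2: load  L0  ⟶  ISS  (L0)  txn=BusRd+Flush  M[L0]=86

invalidations = 1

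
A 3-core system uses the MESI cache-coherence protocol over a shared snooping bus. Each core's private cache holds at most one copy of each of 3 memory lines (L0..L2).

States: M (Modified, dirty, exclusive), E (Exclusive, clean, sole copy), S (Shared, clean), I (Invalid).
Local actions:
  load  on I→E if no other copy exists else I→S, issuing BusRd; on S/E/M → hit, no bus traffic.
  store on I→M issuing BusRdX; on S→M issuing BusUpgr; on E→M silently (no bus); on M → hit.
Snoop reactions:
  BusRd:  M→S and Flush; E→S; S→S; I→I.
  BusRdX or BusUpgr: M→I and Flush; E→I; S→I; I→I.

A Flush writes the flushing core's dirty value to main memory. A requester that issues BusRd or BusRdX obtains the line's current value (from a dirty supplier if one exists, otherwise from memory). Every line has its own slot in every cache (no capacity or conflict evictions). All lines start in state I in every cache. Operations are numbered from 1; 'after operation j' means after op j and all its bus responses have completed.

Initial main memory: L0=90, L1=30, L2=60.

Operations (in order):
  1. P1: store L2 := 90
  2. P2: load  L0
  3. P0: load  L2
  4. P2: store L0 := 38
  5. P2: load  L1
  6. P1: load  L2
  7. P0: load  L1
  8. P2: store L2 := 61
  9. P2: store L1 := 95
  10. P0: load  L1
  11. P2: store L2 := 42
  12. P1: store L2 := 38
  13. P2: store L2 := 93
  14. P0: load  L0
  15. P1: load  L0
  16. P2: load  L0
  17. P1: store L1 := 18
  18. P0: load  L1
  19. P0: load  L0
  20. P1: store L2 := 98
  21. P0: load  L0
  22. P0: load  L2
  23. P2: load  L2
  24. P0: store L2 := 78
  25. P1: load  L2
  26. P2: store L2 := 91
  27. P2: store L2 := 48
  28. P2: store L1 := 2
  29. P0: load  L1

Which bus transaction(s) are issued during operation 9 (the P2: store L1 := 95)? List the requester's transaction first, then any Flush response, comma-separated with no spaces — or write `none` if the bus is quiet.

bus = BusUpgr

  op1 P1: store L2 := 90 → I/M/I on L2; bus BusRdX; mem=60
  op2 P2: load  L0 → I/I/E on L0; bus BusRd; mem=90
  op3 P0: load  L2 → S/S/I on L2; bus BusRd Flush; mem=90
  op4 P2: store L0 := 38 → I/I/M on L0; bus (none); mem=90
  op5 P2: load  L1 → I/I/E on L1; bus BusRd; mem=30
  op6 P1: load  L2 → S/S/I on L2; bus (none); mem=90
  op7 P0: load  L1 → S/I/S on L1; bus BusRd; mem=30
  op8 P2: store L2 := 61 → I/I/M on L2; bus BusRdX; mem=90
  op9 P2: store L1 := 95 → I/I/M on L1; bus BusUpgr; mem=30
  op10 P0: load  L1 → S/I/S on L1; bus BusRd Flush; mem=95
  op11 P2: store L2 := 42 → I/I/M on L2; bus (none); mem=90
  op12 P1: store L2 := 38 → I/M/I on L2; bus BusRdX Flush; mem=42
  op13 P2: store L2 := 93 → I/I/M on L2; bus BusRdX Flush; mem=38
  op14 P0: load  L0 → S/I/S on L0; bus BusRd Flush; mem=38
  op15 P1: load  L0 → S/S/S on L0; bus BusRd; mem=38
  op16 P2: load  L0 → S/S/S on L0; bus (none); mem=38
  op17 P1: store L1 := 18 → I/M/I on L1; bus BusRdX; mem=95
  op18 P0: load  L1 → S/S/I on L1; bus BusRd Flush; mem=18
  op19 P0: load  L0 → S/S/S on L0; bus (none); mem=38
  op20 P1: store L2 := 98 → I/M/I on L2; bus BusRdX Flush; mem=93
  op21 P0: load  L0 → S/S/S on L0; bus (none); mem=38
  op22 P0: load  L2 → S/S/I on L2; bus BusRd Flush; mem=98
  op23 P2: load  L2 → S/S/S on L2; bus BusRd; mem=98
  op24 P0: store L2 := 78 → M/I/I on L2; bus BusUpgr; mem=98
  op25 P1: load  L2 → S/S/I on L2; bus BusRd Flush; mem=78
  op26 P2: store L2 := 91 → I/I/M on L2; bus BusRdX; mem=78
  op27 P2: store L2 := 48 → I/I/M on L2; bus (none); mem=78
  op28 P2: store L1 := 2 → I/I/M on L1; bus BusRdX; mem=18
  op29 P0: load  L1 → S/I/S on L1; bus BusRd Flush; mem=2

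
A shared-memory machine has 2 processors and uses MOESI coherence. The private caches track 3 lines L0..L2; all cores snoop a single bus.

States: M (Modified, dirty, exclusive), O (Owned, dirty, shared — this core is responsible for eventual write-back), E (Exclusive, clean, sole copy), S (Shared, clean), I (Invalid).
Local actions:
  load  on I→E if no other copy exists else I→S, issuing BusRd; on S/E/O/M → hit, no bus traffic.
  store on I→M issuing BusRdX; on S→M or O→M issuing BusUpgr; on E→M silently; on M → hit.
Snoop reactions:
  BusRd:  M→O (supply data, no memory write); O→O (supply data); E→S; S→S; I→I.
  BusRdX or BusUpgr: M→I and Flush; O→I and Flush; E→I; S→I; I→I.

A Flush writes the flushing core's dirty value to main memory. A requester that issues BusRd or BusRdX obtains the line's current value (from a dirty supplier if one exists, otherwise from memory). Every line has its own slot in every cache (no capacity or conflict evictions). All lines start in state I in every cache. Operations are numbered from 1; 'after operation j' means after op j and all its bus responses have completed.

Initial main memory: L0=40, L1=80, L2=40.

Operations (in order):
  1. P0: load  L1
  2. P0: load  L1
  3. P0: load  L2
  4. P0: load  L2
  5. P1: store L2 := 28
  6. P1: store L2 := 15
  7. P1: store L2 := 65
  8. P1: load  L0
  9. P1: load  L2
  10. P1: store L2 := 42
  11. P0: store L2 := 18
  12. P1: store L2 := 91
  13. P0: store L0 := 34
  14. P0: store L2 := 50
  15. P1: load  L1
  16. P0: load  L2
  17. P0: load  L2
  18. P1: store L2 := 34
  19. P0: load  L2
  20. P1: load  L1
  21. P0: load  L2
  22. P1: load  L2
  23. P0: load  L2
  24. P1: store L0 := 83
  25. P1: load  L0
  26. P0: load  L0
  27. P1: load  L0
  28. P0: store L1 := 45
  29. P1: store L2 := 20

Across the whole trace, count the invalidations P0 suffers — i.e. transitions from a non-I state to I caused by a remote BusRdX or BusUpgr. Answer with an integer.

[1] P0: load  L1 | P0:E(80), P1:I | bus: BusRd
[2] P0: load  L1 | P0:E(80), P1:I | bus: none
[3] P0: load  L2 | P0:E(40), P1:I | bus: BusRd
[4] P0: load  L2 | P0:E(40), P1:I | bus: none
[5] P1: store L2 := 28 | P0:I, P1:M(28) | bus: BusRdX
[6] P1: store L2 := 15 | P0:I, P1:M(15) | bus: none
[7] P1: store L2 := 65 | P0:I, P1:M(65) | bus: none
[8] P1: load  L0 | P0:I, P1:E(40) | bus: BusRd
[9] P1: load  L2 | P0:I, P1:M(65) | bus: none
[10] P1: store L2 := 42 | P0:I, P1:M(42) | bus: none
[11] P0: store L2 := 18 | P0:M(18), P1:I | bus: BusRdX,Flush
[12] P1: store L2 := 91 | P0:I, P1:M(91) | bus: BusRdX,Flush
[13] P0: store L0 := 34 | P0:M(34), P1:I | bus: BusRdX
[14] P0: store L2 := 50 | P0:M(50), P1:I | bus: BusRdX,Flush
[15] P1: load  L1 | P0:S(80), P1:S(80) | bus: BusRd
[16] P0: load  L2 | P0:M(50), P1:I | bus: none
[17] P0: load  L2 | P0:M(50), P1:I | bus: none
[18] P1: store L2 := 34 | P0:I, P1:M(34) | bus: BusRdX,Flush
[19] P0: load  L2 | P0:S(34), P1:O(34) | bus: BusRd
[20] P1: load  L1 | P0:S(80), P1:S(80) | bus: none
[21] P0: load  L2 | P0:S(34), P1:O(34) | bus: none
[22] P1: load  L2 | P0:S(34), P1:O(34) | bus: none
[23] P0: load  L2 | P0:S(34), P1:O(34) | bus: none
[24] P1: store L0 := 83 | P0:I, P1:M(83) | bus: BusRdX,Flush
[25] P1: load  L0 | P0:I, P1:M(83) | bus: none
[26] P0: load  L0 | P0:S(83), P1:O(83) | bus: BusRd
[27] P1: load  L0 | P0:S(83), P1:O(83) | bus: none
[28] P0: store L1 := 45 | P0:M(45), P1:I | bus: BusUpgr
[29] P1: store L2 := 20 | P0:I, P1:M(20) | bus: BusUpgr

invalidations = 5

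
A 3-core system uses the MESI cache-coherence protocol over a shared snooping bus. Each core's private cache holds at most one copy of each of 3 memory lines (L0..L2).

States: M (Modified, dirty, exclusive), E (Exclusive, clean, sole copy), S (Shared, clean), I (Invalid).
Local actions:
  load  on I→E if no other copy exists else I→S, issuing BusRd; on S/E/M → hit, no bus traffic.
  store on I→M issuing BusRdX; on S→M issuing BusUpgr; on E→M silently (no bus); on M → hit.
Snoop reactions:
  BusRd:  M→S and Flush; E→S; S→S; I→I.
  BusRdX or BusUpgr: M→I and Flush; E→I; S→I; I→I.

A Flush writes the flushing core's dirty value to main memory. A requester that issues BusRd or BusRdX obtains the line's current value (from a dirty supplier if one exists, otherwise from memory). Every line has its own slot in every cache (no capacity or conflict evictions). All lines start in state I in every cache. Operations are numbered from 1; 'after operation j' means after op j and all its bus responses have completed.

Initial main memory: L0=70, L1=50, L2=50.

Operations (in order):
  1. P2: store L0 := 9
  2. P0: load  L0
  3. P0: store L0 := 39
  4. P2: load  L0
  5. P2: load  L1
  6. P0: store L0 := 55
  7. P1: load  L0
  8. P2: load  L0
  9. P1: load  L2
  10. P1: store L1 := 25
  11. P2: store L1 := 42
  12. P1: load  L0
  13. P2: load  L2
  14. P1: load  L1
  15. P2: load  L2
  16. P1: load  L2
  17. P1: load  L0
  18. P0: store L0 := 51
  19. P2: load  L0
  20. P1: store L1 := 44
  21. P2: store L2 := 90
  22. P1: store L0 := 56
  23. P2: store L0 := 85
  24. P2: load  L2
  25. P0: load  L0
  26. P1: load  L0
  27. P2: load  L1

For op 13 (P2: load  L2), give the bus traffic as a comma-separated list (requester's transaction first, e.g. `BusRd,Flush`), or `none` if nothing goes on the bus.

1. P2: store L0 := 9  bus=[BusRdX]  L0: P0=I P1=I P2=M  mem[L0]=70
2. P0: load  L0  bus=[BusRd,Flush]  L0: P0=S P1=I P2=S  mem[L0]=9
3. P0: store L0 := 39  bus=[BusUpgr]  L0: P0=M P1=I P2=I  mem[L0]=9
4. P2: load  L0  bus=[BusRd,Flush]  L0: P0=S P1=I P2=S  mem[L0]=39
5. P2: load  L1  bus=[BusRd]  L1: P0=I P1=I P2=E  mem[L1]=50
6. P0: store L0 := 55  bus=[BusUpgr]  L0: P0=M P1=I P2=I  mem[L0]=39
7. P1: load  L0  bus=[BusRd,Flush]  L0: P0=S P1=S P2=I  mem[L0]=55
8. P2: load  L0  bus=[BusRd]  L0: P0=S P1=S P2=S  mem[L0]=55
9. P1: load  L2  bus=[BusRd]  L2: P0=I P1=E P2=I  mem[L2]=50
10. P1: store L1 := 25  bus=[BusRdX]  L1: P0=I P1=M P2=I  mem[L1]=50
11. P2: store L1 := 42  bus=[BusRdX,Flush]  L1: P0=I P1=I P2=M  mem[L1]=25
12. P1: load  L0  bus=[-]  L0: P0=S P1=S P2=S  mem[L0]=55
13. P2: load  L2  bus=[BusRd]  L2: P0=I P1=S P2=S  mem[L2]=50
14. P1: load  L1  bus=[BusRd,Flush]  L1: P0=I P1=S P2=S  mem[L1]=42
15. P2: load  L2  bus=[-]  L2: P0=I P1=S P2=S  mem[L2]=50
16. P1: load  L2  bus=[-]  L2: P0=I P1=S P2=S  mem[L2]=50
17. P1: load  L0  bus=[-]  L0: P0=S P1=S P2=S  mem[L0]=55
18. P0: store L0 := 51  bus=[BusUpgr]  L0: P0=M P1=I P2=I  mem[L0]=55
19. P2: load  L0  bus=[BusRd,Flush]  L0: P0=S P1=I P2=S  mem[L0]=51
20. P1: store L1 := 44  bus=[BusUpgr]  L1: P0=I P1=M P2=I  mem[L1]=42
21. P2: store L2 := 90  bus=[BusUpgr]  L2: P0=I P1=I P2=M  mem[L2]=50
22. P1: store L0 := 56  bus=[BusRdX]  L0: P0=I P1=M P2=I  mem[L0]=51
23. P2: store L0 := 85  bus=[BusRdX,Flush]  L0: P0=I P1=I P2=M  mem[L0]=56
24. P2: load  L2  bus=[-]  L2: P0=I P1=I P2=M  mem[L2]=50
25. P0: load  L0  bus=[BusRd,Flush]  L0: P0=S P1=I P2=S  mem[L0]=85
26. P1: load  L0  bus=[BusRd]  L0: P0=S P1=S P2=S  mem[L0]=85
27. P2: load  L1  bus=[BusRd,Flush]  L1: P0=I P1=S P2=S  mem[L1]=44

bus = BusRd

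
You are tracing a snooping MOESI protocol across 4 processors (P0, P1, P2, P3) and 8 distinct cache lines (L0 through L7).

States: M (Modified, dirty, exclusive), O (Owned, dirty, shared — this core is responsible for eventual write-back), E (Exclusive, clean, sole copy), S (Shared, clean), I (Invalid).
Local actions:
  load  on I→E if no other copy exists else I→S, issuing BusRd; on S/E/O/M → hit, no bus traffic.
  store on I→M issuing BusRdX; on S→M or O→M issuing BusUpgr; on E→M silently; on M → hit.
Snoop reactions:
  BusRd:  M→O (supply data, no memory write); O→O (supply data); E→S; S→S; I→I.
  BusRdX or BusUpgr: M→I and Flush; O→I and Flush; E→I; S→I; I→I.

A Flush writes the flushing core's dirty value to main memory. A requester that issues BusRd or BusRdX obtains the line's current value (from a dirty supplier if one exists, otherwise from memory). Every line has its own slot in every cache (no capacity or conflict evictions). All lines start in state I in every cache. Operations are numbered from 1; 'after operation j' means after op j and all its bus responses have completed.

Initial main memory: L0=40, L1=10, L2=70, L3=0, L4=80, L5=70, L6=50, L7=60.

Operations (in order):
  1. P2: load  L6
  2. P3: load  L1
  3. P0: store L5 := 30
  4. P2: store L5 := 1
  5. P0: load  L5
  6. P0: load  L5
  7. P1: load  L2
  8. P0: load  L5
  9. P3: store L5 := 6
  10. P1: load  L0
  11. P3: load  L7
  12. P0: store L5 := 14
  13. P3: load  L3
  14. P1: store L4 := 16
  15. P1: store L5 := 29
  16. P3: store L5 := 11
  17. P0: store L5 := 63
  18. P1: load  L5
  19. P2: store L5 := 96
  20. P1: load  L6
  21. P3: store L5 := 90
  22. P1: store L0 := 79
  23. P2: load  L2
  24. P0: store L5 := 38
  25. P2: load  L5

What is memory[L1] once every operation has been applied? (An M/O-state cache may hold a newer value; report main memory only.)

[1] P2: load  L6 | P0:I, P1:I, P2:E(50), P3:I | bus: BusRd
[2] P3: load  L1 | P0:I, P1:I, P2:I, P3:E(10) | bus: BusRd
[3] P0: store L5 := 30 | P0:M(30), P1:I, P2:I, P3:I | bus: BusRdX
[4] P2: store L5 := 1 | P0:I, P1:I, P2:M(1), P3:I | bus: BusRdX,Flush
[5] P0: load  L5 | P0:S(1), P1:I, P2:O(1), P3:I | bus: BusRd
[6] P0: load  L5 | P0:S(1), P1:I, P2:O(1), P3:I | bus: none
[7] P1: load  L2 | P0:I, P1:E(70), P2:I, P3:I | bus: BusRd
[8] P0: load  L5 | P0:S(1), P1:I, P2:O(1), P3:I | bus: none
[9] P3: store L5 := 6 | P0:I, P1:I, P2:I, P3:M(6) | bus: BusRdX,Flush
[10] P1: load  L0 | P0:I, P1:E(40), P2:I, P3:I | bus: BusRd
[11] P3: load  L7 | P0:I, P1:I, P2:I, P3:E(60) | bus: BusRd
[12] P0: store L5 := 14 | P0:M(14), P1:I, P2:I, P3:I | bus: BusRdX,Flush
[13] P3: load  L3 | P0:I, P1:I, P2:I, P3:E(0) | bus: BusRd
[14] P1: store L4 := 16 | P0:I, P1:M(16), P2:I, P3:I | bus: BusRdX
[15] P1: store L5 := 29 | P0:I, P1:M(29), P2:I, P3:I | bus: BusRdX,Flush
[16] P3: store L5 := 11 | P0:I, P1:I, P2:I, P3:M(11) | bus: BusRdX,Flush
[17] P0: store L5 := 63 | P0:M(63), P1:I, P2:I, P3:I | bus: BusRdX,Flush
[18] P1: load  L5 | P0:O(63), P1:S(63), P2:I, P3:I | bus: BusRd
[19] P2: store L5 := 96 | P0:I, P1:I, P2:M(96), P3:I | bus: BusRdX,Flush
[20] P1: load  L6 | P0:I, P1:S(50), P2:S(50), P3:I | bus: BusRd
[21] P3: store L5 := 90 | P0:I, P1:I, P2:I, P3:M(90) | bus: BusRdX,Flush
[22] P1: store L0 := 79 | P0:I, P1:M(79), P2:I, P3:I | bus: none
[23] P2: load  L2 | P0:I, P1:S(70), P2:S(70), P3:I | bus: BusRd
[24] P0: store L5 := 38 | P0:M(38), P1:I, P2:I, P3:I | bus: BusRdX,Flush
[25] P2: load  L5 | P0:O(38), P1:I, P2:S(38), P3:I | bus: BusRd

memory[L1] = 10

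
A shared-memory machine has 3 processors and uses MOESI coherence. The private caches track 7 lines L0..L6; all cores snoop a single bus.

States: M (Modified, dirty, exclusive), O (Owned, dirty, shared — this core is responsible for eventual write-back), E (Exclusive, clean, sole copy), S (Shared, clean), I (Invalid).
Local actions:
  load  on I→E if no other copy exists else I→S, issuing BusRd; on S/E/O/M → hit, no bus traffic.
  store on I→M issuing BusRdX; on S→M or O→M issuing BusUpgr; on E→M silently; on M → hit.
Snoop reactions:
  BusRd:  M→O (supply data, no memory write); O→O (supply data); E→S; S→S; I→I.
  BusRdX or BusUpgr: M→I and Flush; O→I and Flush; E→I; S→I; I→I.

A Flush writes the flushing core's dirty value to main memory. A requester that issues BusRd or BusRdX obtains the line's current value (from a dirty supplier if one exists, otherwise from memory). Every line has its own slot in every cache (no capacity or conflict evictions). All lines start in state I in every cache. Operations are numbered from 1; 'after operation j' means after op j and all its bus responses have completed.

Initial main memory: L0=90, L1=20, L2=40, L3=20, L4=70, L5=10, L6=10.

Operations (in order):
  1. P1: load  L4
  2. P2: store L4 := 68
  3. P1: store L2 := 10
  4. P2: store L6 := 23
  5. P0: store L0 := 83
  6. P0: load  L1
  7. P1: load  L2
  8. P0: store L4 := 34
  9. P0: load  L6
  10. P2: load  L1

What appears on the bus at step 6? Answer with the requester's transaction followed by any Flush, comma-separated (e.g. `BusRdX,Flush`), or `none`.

bus = BusRd

  op1 P1: load  L4 → I/E/I on L4; bus BusRd; mem=70
  op2 P2: store L4 := 68 → I/I/M on L4; bus BusRdX; mem=70
  op3 P1: store L2 := 10 → I/M/I on L2; bus BusRdX; mem=40
  op4 P2: store L6 := 23 → I/I/M on L6; bus BusRdX; mem=10
  op5 P0: store L0 := 83 → M/I/I on L0; bus BusRdX; mem=90
  op6 P0: load  L1 → E/I/I on L1; bus BusRd; mem=20
  op7 P1: load  L2 → I/M/I on L2; bus (none); mem=40
  op8 P0: store L4 := 34 → M/I/I on L4; bus BusRdX Flush; mem=68
  op9 P0: load  L6 → S/I/O on L6; bus BusRd; mem=10
  op10 P2: load  L1 → S/I/S on L1; bus BusRd; mem=20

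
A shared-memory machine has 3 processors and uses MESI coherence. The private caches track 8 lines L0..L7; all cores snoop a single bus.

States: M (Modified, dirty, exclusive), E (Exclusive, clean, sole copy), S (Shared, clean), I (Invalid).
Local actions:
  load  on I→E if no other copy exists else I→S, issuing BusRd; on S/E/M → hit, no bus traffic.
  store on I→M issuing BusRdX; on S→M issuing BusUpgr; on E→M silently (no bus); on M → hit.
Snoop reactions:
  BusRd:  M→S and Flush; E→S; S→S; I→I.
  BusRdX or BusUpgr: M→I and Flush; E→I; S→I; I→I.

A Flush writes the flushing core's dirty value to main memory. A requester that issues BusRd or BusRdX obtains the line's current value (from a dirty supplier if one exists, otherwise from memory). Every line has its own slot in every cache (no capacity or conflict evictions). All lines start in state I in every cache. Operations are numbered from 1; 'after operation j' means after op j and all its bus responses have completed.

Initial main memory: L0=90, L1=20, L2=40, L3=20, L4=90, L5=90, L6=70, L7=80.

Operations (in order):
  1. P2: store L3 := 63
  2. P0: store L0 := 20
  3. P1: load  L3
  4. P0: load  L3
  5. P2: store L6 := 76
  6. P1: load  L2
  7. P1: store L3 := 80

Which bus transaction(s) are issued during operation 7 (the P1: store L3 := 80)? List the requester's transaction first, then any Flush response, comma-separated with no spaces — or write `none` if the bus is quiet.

bus = BusUpgr

  op1 P2: store L3 := 63 → I/I/M on L3; bus BusRdX; mem=20
  op2 P0: store L0 := 20 → M/I/I on L0; bus BusRdX; mem=90
  op3 P1: load  L3 → I/S/S on L3; bus BusRd Flush; mem=63
  op4 P0: load  L3 → S/S/S on L3; bus BusRd; mem=63
  op5 P2: store L6 := 76 → I/I/M on L6; bus BusRdX; mem=70
  op6 P1: load  L2 → I/E/I on L2; bus BusRd; mem=40
  op7 P1: store L3 := 80 → I/M/I on L3; bus BusUpgr; mem=63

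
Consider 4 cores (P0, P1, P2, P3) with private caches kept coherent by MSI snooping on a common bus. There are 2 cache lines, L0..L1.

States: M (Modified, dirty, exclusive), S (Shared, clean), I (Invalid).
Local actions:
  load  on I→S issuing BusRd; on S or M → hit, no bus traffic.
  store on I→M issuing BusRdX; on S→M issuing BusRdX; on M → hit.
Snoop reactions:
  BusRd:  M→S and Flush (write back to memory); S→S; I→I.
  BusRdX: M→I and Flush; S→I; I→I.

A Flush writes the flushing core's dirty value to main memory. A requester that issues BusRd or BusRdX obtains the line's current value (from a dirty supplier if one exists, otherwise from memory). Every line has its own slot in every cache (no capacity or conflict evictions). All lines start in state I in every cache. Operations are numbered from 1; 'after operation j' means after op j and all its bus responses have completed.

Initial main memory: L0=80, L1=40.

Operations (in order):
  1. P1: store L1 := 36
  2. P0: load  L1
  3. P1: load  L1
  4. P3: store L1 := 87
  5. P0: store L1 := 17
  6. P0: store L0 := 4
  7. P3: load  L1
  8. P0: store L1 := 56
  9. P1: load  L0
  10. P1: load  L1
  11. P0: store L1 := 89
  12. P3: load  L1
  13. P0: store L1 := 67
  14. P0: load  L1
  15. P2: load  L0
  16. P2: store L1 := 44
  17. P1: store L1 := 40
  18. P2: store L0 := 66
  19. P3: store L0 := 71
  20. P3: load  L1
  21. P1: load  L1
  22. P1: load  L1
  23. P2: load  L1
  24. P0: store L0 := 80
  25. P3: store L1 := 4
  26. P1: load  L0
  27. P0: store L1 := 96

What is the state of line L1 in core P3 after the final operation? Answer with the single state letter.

state = I

step 1: P1: store L1 := 36  ⟶  IMII  (L1)  txn=BusRdX  M[L1]=40
step 2: P0: load  L1  ⟶  SSII  (L1)  txn=BusRd+Flush  M[L1]=36
step 3: P1: load  L1  ⟶  SSII  (L1)  txn=∅  M[L1]=36
step 4: P3: store L1 := 87  ⟶  IIIM  (L1)  txn=BusRdX  M[L1]=36
step 5: P0: store L1 := 17  ⟶  MIII  (L1)  txn=BusRdX+Flush  M[L1]=87
step 6: P0: store L0 := 4  ⟶  MIII  (L0)  txn=BusRdX  M[L0]=80
step 7: P3: load  L1  ⟶  SIIS  (L1)  txn=BusRd+Flush  M[L1]=17
step 8: P0: store L1 := 56  ⟶  MIII  (L1)  txn=BusRdX  M[L1]=17
step 9: P1: load  L0  ⟶  SSII  (L0)  txn=BusRd+Flush  M[L0]=4
step 10: P1: load  L1  ⟶  SSII  (L1)  txn=BusRd+Flush  M[L1]=56
step 11: P0: store L1 := 89  ⟶  MIII  (L1)  txn=BusRdX  M[L1]=56
step 12: P3: load  L1  ⟶  SIIS  (L1)  txn=BusRd+Flush  M[L1]=89
step 13: P0: store L1 := 67  ⟶  MIII  (L1)  txn=BusRdX  M[L1]=89
step 14: P0: load  L1  ⟶  MIII  (L1)  txn=∅  M[L1]=89
step 15: P2: load  L0  ⟶  SSSI  (L0)  txn=BusRd  M[L0]=4
step 16: P2: store L1 := 44  ⟶  IIMI  (L1)  txn=BusRdX+Flush  M[L1]=67
step 17: P1: store L1 := 40  ⟶  IMII  (L1)  txn=BusRdX+Flush  M[L1]=44
step 18: P2: store L0 := 66  ⟶  IIMI  (L0)  txn=BusRdX  M[L0]=4
step 19: P3: store L0 := 71  ⟶  IIIM  (L0)  txn=BusRdX+Flush  M[L0]=66
step 20: P3: load  L1  ⟶  ISIS  (L1)  txn=BusRd+Flush  M[L1]=40
step 21: P1: load  L1  ⟶  ISIS  (L1)  txn=∅  M[L1]=40
step 22: P1: load  L1  ⟶  ISIS  (L1)  txn=∅  M[L1]=40
step 23: P2: load  L1  ⟶  ISSS  (L1)  txn=BusRd  M[L1]=40
step 24: P0: store L0 := 80  ⟶  MIII  (L0)  txn=BusRdX+Flush  M[L0]=71
step 25: P3: store L1 := 4  ⟶  IIIM  (L1)  txn=BusRdX  M[L1]=40
step 26: P1: load  L0  ⟶  SSII  (L0)  txn=BusRd+Flush  M[L0]=80
step 27: P0: store L1 := 96  ⟶  MIII  (L1)  txn=BusRdX+Flush  M[L1]=4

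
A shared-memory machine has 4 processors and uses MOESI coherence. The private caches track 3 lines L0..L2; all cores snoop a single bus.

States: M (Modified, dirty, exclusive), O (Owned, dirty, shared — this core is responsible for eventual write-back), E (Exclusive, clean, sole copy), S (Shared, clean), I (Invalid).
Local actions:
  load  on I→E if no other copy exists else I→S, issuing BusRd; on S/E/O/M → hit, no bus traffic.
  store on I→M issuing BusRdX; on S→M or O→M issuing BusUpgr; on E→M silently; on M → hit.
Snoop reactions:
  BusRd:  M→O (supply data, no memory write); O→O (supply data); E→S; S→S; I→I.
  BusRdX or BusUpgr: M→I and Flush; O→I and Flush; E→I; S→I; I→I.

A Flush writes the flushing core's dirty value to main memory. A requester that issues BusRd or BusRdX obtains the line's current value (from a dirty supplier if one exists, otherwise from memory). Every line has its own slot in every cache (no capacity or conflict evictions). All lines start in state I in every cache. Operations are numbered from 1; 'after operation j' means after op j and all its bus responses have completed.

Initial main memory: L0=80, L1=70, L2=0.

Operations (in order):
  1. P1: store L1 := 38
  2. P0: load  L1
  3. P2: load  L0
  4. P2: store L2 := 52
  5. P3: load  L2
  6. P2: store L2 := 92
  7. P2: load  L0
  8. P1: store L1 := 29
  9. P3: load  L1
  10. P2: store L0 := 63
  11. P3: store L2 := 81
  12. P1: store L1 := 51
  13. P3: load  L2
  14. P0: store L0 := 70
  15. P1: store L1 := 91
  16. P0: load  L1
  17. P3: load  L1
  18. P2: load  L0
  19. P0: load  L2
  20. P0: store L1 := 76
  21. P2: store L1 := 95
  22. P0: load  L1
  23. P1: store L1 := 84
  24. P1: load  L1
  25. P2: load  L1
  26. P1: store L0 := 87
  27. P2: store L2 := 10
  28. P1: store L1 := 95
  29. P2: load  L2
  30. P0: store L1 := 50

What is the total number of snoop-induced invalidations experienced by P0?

invalidations = 5

[1] P1: store L1 := 38 | P0:I, P1:M(38), P2:I, P3:I | bus: BusRdX
[2] P0: load  L1 | P0:S(38), P1:O(38), P2:I, P3:I | bus: BusRd
[3] P2: load  L0 | P0:I, P1:I, P2:E(80), P3:I | bus: BusRd
[4] P2: store L2 := 52 | P0:I, P1:I, P2:M(52), P3:I | bus: BusRdX
[5] P3: load  L2 | P0:I, P1:I, P2:O(52), P3:S(52) | bus: BusRd
[6] P2: store L2 := 92 | P0:I, P1:I, P2:M(92), P3:I | bus: BusUpgr
[7] P2: load  L0 | P0:I, P1:I, P2:E(80), P3:I | bus: none
[8] P1: store L1 := 29 | P0:I, P1:M(29), P2:I, P3:I | bus: BusUpgr
[9] P3: load  L1 | P0:I, P1:O(29), P2:I, P3:S(29) | bus: BusRd
[10] P2: store L0 := 63 | P0:I, P1:I, P2:M(63), P3:I | bus: none
[11] P3: store L2 := 81 | P0:I, P1:I, P2:I, P3:M(81) | bus: BusRdX,Flush
[12] P1: store L1 := 51 | P0:I, P1:M(51), P2:I, P3:I | bus: BusUpgr
[13] P3: load  L2 | P0:I, P1:I, P2:I, P3:M(81) | bus: none
[14] P0: store L0 := 70 | P0:M(70), P1:I, P2:I, P3:I | bus: BusRdX,Flush
[15] P1: store L1 := 91 | P0:I, P1:M(91), P2:I, P3:I | bus: none
[16] P0: load  L1 | P0:S(91), P1:O(91), P2:I, P3:I | bus: BusRd
[17] P3: load  L1 | P0:S(91), P1:O(91), P2:I, P3:S(91) | bus: BusRd
[18] P2: load  L0 | P0:O(70), P1:I, P2:S(70), P3:I | bus: BusRd
[19] P0: load  L2 | P0:S(81), P1:I, P2:I, P3:O(81) | bus: BusRd
[20] P0: store L1 := 76 | P0:M(76), P1:I, P2:I, P3:I | bus: BusUpgr,Flush
[21] P2: store L1 := 95 | P0:I, P1:I, P2:M(95), P3:I | bus: BusRdX,Flush
[22] P0: load  L1 | P0:S(95), P1:I, P2:O(95), P3:I | bus: BusRd
[23] P1: store L1 := 84 | P0:I, P1:M(84), P2:I, P3:I | bus: BusRdX,Flush
[24] P1: load  L1 | P0:I, P1:M(84), P2:I, P3:I | bus: none
[25] P2: load  L1 | P0:I, P1:O(84), P2:S(84), P3:I | bus: BusRd
[26] P1: store L0 := 87 | P0:I, P1:M(87), P2:I, P3:I | bus: BusRdX,Flush
[27] P2: store L2 := 10 | P0:I, P1:I, P2:M(10), P3:I | bus: BusRdX,Flush
[28] P1: store L1 := 95 | P0:I, P1:M(95), P2:I, P3:I | bus: BusUpgr
[29] P2: load  L2 | P0:I, P1:I, P2:M(10), P3:I | bus: none
[30] P0: store L1 := 50 | P0:M(50), P1:I, P2:I, P3:I | bus: BusRdX,Flush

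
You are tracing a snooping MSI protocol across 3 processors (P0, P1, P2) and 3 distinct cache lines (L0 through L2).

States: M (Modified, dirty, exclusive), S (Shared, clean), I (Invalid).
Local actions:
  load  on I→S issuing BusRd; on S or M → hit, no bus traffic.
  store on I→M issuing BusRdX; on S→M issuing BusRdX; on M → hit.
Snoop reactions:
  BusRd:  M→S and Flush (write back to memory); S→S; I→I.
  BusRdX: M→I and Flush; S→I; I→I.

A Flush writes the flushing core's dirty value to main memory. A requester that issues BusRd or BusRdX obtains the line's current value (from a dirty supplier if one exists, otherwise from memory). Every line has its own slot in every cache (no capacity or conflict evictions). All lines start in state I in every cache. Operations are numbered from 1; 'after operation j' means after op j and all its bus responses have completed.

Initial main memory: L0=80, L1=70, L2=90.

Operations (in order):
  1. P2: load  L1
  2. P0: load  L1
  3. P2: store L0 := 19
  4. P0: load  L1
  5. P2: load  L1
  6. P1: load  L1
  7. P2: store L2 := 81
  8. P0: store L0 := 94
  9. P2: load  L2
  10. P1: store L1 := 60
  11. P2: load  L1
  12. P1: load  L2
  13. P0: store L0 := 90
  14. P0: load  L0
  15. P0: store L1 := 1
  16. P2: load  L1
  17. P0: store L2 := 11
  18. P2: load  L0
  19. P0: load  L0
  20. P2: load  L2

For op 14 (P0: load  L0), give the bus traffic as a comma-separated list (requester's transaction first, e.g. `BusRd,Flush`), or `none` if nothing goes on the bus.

bus = none

  op1 P2: load  L1 → I/I/S on L1; bus BusRd; mem=70
  op2 P0: load  L1 → S/I/S on L1; bus BusRd; mem=70
  op3 P2: store L0 := 19 → I/I/M on L0; bus BusRdX; mem=80
  op4 P0: load  L1 → S/I/S on L1; bus (none); mem=70
  op5 P2: load  L1 → S/I/S on L1; bus (none); mem=70
  op6 P1: load  L1 → S/S/S on L1; bus BusRd; mem=70
  op7 P2: store L2 := 81 → I/I/M on L2; bus BusRdX; mem=90
  op8 P0: store L0 := 94 → M/I/I on L0; bus BusRdX Flush; mem=19
  op9 P2: load  L2 → I/I/M on L2; bus (none); mem=90
  op10 P1: store L1 := 60 → I/M/I on L1; bus BusRdX; mem=70
  op11 P2: load  L1 → I/S/S on L1; bus BusRd Flush; mem=60
  op12 P1: load  L2 → I/S/S on L2; bus BusRd Flush; mem=81
  op13 P0: store L0 := 90 → M/I/I on L0; bus (none); mem=19
  op14 P0: load  L0 → M/I/I on L0; bus (none); mem=19
  op15 P0: store L1 := 1 → M/I/I on L1; bus BusRdX; mem=60
  op16 P2: load  L1 → S/I/S on L1; bus BusRd Flush; mem=1
  op17 P0: store L2 := 11 → M/I/I on L2; bus BusRdX; mem=81
  op18 P2: load  L0 → S/I/S on L0; bus BusRd Flush; mem=90
  op19 P0: load  L0 → S/I/S on L0; bus (none); mem=90
  op20 P2: load  L2 → S/I/S on L2; bus BusRd Flush; mem=11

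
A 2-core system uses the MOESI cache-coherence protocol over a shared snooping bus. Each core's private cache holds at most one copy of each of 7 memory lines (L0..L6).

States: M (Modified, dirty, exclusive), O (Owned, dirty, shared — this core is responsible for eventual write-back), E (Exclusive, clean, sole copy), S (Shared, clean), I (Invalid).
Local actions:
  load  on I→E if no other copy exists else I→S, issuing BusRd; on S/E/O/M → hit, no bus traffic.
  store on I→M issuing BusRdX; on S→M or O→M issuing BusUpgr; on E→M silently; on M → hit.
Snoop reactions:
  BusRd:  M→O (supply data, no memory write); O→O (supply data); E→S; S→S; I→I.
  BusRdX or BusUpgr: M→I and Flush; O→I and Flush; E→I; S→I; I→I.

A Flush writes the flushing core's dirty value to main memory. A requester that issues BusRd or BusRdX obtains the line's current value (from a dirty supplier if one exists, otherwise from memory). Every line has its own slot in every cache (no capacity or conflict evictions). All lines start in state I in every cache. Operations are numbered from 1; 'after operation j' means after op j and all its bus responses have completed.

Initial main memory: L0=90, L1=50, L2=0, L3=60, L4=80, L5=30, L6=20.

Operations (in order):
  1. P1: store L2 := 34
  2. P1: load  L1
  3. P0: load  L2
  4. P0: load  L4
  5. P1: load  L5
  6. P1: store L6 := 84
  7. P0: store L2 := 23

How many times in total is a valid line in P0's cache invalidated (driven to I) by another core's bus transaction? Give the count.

invalidations = 0

1. P1: store L2 := 34  bus=[BusRdX]  L2: P0=I P1=M  mem[L2]=0
2. P1: load  L1  bus=[BusRd]  L1: P0=I P1=E  mem[L1]=50
3. P0: load  L2  bus=[BusRd]  L2: P0=S P1=O  mem[L2]=0
4. P0: load  L4  bus=[BusRd]  L4: P0=E P1=I  mem[L4]=80
5. P1: load  L5  bus=[BusRd]  L5: P0=I P1=E  mem[L5]=30
6. P1: store L6 := 84  bus=[BusRdX]  L6: P0=I P1=M  mem[L6]=20
7. P0: store L2 := 23  bus=[BusUpgr,Flush]  L2: P0=M P1=I  mem[L2]=34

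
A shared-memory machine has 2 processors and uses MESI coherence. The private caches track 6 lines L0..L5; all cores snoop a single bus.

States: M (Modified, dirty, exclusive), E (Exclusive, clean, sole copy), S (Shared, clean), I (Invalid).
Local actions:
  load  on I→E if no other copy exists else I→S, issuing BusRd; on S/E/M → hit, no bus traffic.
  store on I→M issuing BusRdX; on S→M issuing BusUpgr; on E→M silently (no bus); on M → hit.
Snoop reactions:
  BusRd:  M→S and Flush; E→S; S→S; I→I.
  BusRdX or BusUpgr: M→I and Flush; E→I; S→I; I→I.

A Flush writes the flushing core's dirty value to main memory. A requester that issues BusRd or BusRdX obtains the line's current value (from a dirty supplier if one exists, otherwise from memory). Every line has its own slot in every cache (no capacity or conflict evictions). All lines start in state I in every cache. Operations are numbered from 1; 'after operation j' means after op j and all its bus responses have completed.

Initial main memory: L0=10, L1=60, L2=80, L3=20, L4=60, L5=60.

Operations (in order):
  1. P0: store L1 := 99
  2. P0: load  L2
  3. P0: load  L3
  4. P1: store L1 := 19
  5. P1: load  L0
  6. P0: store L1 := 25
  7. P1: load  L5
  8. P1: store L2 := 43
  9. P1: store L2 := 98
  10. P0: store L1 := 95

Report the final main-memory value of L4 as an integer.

memory[L4] = 60

[1] P0: store L1 := 99 | P0:M(99), P1:I | bus: BusRdX
[2] P0: load  L2 | P0:E(80), P1:I | bus: BusRd
[3] P0: load  L3 | P0:E(20), P1:I | bus: BusRd
[4] P1: store L1 := 19 | P0:I, P1:M(19) | bus: BusRdX,Flush
[5] P1: load  L0 | P0:I, P1:E(10) | bus: BusRd
[6] P0: store L1 := 25 | P0:M(25), P1:I | bus: BusRdX,Flush
[7] P1: load  L5 | P0:I, P1:E(60) | bus: BusRd
[8] P1: store L2 := 43 | P0:I, P1:M(43) | bus: BusRdX
[9] P1: store L2 := 98 | P0:I, P1:M(98) | bus: none
[10] P0: store L1 := 95 | P0:M(95), P1:I | bus: none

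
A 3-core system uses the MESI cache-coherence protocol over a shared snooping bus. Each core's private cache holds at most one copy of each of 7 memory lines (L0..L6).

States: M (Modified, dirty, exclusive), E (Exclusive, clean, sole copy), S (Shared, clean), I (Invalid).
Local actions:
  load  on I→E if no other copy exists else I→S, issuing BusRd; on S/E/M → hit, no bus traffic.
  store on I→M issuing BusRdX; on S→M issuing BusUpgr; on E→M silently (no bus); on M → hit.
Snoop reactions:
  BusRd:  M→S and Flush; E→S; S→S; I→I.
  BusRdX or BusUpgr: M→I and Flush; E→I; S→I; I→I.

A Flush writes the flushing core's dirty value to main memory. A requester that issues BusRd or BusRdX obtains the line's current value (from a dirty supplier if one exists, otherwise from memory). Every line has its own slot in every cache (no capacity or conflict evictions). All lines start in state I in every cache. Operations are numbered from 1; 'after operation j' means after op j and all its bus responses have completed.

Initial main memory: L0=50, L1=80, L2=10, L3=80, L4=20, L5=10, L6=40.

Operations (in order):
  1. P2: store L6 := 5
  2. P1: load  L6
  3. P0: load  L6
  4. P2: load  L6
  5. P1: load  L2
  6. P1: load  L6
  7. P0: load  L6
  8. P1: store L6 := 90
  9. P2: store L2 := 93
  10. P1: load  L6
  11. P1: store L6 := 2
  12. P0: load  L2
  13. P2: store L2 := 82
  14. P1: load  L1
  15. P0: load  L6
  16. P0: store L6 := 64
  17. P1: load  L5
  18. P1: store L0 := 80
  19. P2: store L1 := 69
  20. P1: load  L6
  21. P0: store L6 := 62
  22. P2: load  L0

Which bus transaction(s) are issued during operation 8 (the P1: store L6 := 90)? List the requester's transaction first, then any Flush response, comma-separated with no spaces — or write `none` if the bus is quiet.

bus = BusUpgr

step 1: P2: store L6 := 5  ⟶  IIM  (L6)  txn=BusRdX  M[L6]=40
step 2: P1: load  L6  ⟶  ISS  (L6)  txn=BusRd+Flush  M[L6]=5
step 3: P0: load  L6  ⟶  SSS  (L6)  txn=BusRd  M[L6]=5
step 4: P2: load  L6  ⟶  SSS  (L6)  txn=∅  M[L6]=5
step 5: P1: load  L2  ⟶  IEI  (L2)  txn=BusRd  M[L2]=10
step 6: P1: load  L6  ⟶  SSS  (L6)  txn=∅  M[L6]=5
step 7: P0: load  L6  ⟶  SSS  (L6)  txn=∅  M[L6]=5
step 8: P1: store L6 := 90  ⟶  IMI  (L6)  txn=BusUpgr  M[L6]=5
step 9: P2: store L2 := 93  ⟶  IIM  (L2)  txn=BusRdX  M[L2]=10
step 10: P1: load  L6  ⟶  IMI  (L6)  txn=∅  M[L6]=5
step 11: P1: store L6 := 2  ⟶  IMI  (L6)  txn=∅  M[L6]=5
step 12: P0: load  L2  ⟶  SIS  (L2)  txn=BusRd+Flush  M[L2]=93
step 13: P2: store L2 := 82  ⟶  IIM  (L2)  txn=BusUpgr  M[L2]=93
step 14: P1: load  L1  ⟶  IEI  (L1)  txn=BusRd  M[L1]=80
step 15: P0: load  L6  ⟶  SSI  (L6)  txn=BusRd+Flush  M[L6]=2
step 16: P0: store L6 := 64  ⟶  MII  (L6)  txn=BusUpgr  M[L6]=2
step 17: P1: load  L5  ⟶  IEI  (L5)  txn=BusRd  M[L5]=10
step 18: P1: store L0 := 80  ⟶  IMI  (L0)  txn=BusRdX  M[L0]=50
step 19: P2: store L1 := 69  ⟶  IIM  (L1)  txn=BusRdX  M[L1]=80
step 20: P1: load  L6  ⟶  SSI  (L6)  txn=BusRd+Flush  M[L6]=64
step 21: P0: store L6 := 62  ⟶  MII  (L6)  txn=BusUpgr  M[L6]=64
step 22: P2: load  L0  ⟶  ISS  (L0)  txn=BusRd+Flush  M[L0]=80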